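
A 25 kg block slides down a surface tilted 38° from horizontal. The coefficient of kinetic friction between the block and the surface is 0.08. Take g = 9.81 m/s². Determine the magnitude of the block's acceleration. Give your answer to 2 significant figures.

5.4 m/s²

Resolving the weight along the incline: the component pulling the block down the slope is mg sin 38° = 25 × 9.81 × 0.6157 = 151.000 N, and the normal force is N = mg cos 38° = 25 × 9.81 × 0.7880 = 193.257 N.
Kinetic friction acts up the slope with magnitude f = μN = 0.08 × 193.257 = 15.461 N.
Net force along the incline is 151.000 − 15.461 = 135.539 N, so a = 135.539 / 25 = 5.4216 m/s².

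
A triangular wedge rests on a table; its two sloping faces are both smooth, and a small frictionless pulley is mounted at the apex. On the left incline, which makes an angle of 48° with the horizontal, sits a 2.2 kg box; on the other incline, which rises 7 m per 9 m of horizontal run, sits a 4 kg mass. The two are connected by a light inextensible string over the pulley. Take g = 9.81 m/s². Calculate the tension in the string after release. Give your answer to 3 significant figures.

18.9 N

Resolve each weight along its own incline: the 2.2 kg mass has component 2.2 × 9.81 × sin 48° = 16.039 N down its slope, and the 4 kg mass has 4 × 9.81 × sin 37.87° = 24.091 N down its slope.
The 4 kg side's 24.091 N exceeds the other side's 16.039 N, so that mass slides down and the 2.2 kg mass slides up. Taking that direction as positive, Newton's second law for the whole system gives 24.091 − 16.039 = (2.2 + 4) a, so a = 8.052 / 6.2 = 1.2987 m/s².
For the 2.2 kg mass (up-slope positive): T − 16.039 = 2.2 × 1.2987, so T = 18.896 N.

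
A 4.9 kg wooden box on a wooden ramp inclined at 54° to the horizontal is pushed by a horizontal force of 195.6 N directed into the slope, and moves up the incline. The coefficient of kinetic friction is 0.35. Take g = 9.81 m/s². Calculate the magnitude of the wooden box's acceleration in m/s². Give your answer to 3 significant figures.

2.21 m/s²

The horizontal push has components F cos 54° = 195.6 × 0.5878 = 114.974 N up the incline and F sin 54° = 195.6 × 0.8090 = 158.240 N pressing into the surface.
The normal force is therefore N = mg cos 54° + F sin 54° = 28.255 + 158.240 = 186.495 N, and kinetic friction down the slope is μN = 0.35 × 186.495 = 65.273 N.
Along the incline: F cos 54° − mg sin 54° − μN = ma, so 114.974 − 38.888 − 65.273 = 4.9 a, giving a = 2.2067 m/s².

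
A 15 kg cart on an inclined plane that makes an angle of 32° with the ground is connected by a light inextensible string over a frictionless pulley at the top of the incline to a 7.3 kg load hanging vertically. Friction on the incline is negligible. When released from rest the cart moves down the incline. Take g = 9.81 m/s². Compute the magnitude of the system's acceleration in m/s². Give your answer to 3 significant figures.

For the cart on the incline: the weight component along the slope is m₁g sin 32° = 15 × 9.81 × 0.5299 = 77.975 N and the normal force is N = m₁g cos 32° = 124.790 N.
Newton's second law for the cart (down-slope positive): 77.975 − T = 15 a. For the hanging load (upward positive): T − 7.3 × 9.81 = 7.3 a.
Adding the two equations eliminates T: 6.362 = 22.3 a, so a = 0.2853 m/s².

0.285 m/s²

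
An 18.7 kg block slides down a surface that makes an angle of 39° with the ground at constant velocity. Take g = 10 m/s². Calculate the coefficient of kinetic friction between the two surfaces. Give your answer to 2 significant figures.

0.81

At constant velocity the net force along the incline is zero: mg sin 39° = μ mg cos 39°.
So μ = tan 39° = 0.6293 / 0.7771 = 0.8098.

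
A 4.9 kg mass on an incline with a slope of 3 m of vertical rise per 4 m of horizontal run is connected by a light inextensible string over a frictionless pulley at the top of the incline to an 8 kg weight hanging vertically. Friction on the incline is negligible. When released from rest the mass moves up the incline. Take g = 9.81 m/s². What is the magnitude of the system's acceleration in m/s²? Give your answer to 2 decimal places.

For the mass on the incline: the weight component along the slope is m₁g sin 36.87° = 4.9 × 9.81 × 0.6000 = 28.841 N and the normal force is N = m₁g cos 36.87° = 38.455 N.
Newton's second law for the mass (up-slope positive): T − 28.841 = 4.9 a. For the hanging weight (downward positive): 8 × 9.81 − T = 8 a.
Adding the two equations eliminates T: 49.639 = 12.9 a, so a = 3.8480 m/s².

3.85 m/s²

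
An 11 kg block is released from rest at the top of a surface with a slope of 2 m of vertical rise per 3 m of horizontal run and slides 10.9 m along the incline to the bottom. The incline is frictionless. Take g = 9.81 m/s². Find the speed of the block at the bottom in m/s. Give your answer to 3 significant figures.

10.9 m/s

The weight component along the incline is mg sin 33.69° = 59.858 N and the normal force is N = mg cos 33.69° = 89.787 N.
With no friction, a = g sin 33.69° = 5.4416 m/s².
Starting from rest over a distance of 10.9 m, v² = 2aL = 2 × 5.4416 × 10.9 = 118.6269, so v = 10.8916 m/s.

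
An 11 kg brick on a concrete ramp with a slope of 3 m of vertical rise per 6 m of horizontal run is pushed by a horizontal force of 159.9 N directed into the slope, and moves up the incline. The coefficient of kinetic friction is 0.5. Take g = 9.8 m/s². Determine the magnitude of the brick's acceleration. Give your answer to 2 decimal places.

The horizontal push has components F cos 26.57° = 159.9 × 0.8944 = 143.015 N up the incline and F sin 26.57° = 159.9 × 0.4472 = 71.507 N pressing into the surface.
The normal force is therefore N = mg cos 26.57° + F sin 26.57° = 96.416 + 71.507 = 167.923 N, and kinetic friction down the slope is μN = 0.5 × 167.923 = 83.962 N.
Along the incline: F cos 26.57° − mg sin 26.57° − μN = ma, so 143.015 − 48.208 − 83.962 = 11 a, giving a = 0.9859 m/s².

0.99 m/s²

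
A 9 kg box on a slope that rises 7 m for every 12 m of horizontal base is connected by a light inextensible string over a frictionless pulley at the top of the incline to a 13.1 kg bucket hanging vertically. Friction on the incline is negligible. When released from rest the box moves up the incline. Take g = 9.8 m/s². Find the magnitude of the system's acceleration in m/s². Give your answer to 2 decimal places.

3.80 m/s²

For the box on the incline: the weight component along the slope is m₁g sin 30.26° = 9 × 9.8 × 0.5039 = 44.444 N and the normal force is N = m₁g cos 30.26° = 76.185 N.
Newton's second law for the box (up-slope positive): T − 44.444 = 9 a. For the hanging bucket (downward positive): 13.1 × 9.8 − T = 13.1 a.
Adding the two equations eliminates T: 83.936 = 22.1 a, so a = 3.7980 m/s².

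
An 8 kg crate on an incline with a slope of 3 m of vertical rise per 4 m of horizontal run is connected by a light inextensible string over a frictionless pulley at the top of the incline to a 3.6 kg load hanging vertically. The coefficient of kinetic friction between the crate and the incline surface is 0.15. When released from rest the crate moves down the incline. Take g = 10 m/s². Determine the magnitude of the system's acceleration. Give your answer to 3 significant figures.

For the crate on the incline: the weight component along the slope is m₁g sin 36.87° = 8 × 10 × 0.6000 = 48.000 N and the normal force is N = m₁g cos 36.87° = 64.000 N.
Kinetic friction opposes the crate's motion down the incline: f = μN = 0.15 × 64.000 = 9.600 N acting up the slope.
Newton's second law for the crate (down-slope positive): 48.000 − 9.600 − T = 8 a. For the hanging load (upward positive): T − 3.6 × 10 = 3.6 a.
Adding the two equations eliminates T: 2.400 = 11.6 a, so a = 0.2069 m/s².

0.207 m/s²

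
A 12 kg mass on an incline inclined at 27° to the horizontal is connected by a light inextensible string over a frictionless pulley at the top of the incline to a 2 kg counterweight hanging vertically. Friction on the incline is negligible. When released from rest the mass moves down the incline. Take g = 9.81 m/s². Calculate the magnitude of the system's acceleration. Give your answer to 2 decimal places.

For the mass on the incline: the weight component along the slope is m₁g sin 27° = 12 × 9.81 × 0.4540 = 53.445 N and the normal force is N = m₁g cos 27° = 104.889 N.
Newton's second law for the mass (down-slope positive): 53.445 − T = 12 a. For the hanging counterweight (upward positive): T − 2 × 9.81 = 2 a.
Adding the two equations eliminates T: 33.825 = 14 a, so a = 2.4161 m/s².

2.42 m/s²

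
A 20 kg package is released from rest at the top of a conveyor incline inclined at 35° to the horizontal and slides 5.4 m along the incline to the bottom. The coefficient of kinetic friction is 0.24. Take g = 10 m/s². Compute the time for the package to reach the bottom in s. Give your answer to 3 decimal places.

1.693 s

The weight component along the incline is mg sin 35° = 114.715 N and the normal force is N = mg cos 35° = 163.830 N.
Friction up the slope is f = μN = 0.24 × 163.830 = 39.319 N, so the net downslope force is 114.715 − 39.319 = 75.396 N and a = 75.396 / 20 = 3.7698 m/s².
Starting from rest, L = ½at², so t = √(2L/a) = √(2 × 5.4 / 3.7698) = 1.6926 s.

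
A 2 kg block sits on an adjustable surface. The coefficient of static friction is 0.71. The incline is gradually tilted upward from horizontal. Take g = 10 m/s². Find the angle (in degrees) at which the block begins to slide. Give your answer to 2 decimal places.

At the threshold of sliding, static friction is at its maximum μ_s N and exactly balances the weight component along the incline: mg sin θ = μ_s mg cos θ.
Hence tan θ = μ_s = 0.71, so θ = arctan(0.71) = 35.3748°.

35.37°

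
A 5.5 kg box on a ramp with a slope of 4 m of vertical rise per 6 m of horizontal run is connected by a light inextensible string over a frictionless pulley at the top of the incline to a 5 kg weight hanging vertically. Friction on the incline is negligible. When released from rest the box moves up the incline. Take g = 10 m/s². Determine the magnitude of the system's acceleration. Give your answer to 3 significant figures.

1.86 m/s²

For the box on the incline: the weight component along the slope is m₁g sin 33.69° = 5.5 × 10 × 0.5547 = 30.508 N and the normal force is N = m₁g cos 33.69° = 45.763 N.
Newton's second law for the box (up-slope positive): T − 30.508 = 5.5 a. For the hanging weight (downward positive): 5 × 10 − T = 5 a.
Adding the two equations eliminates T: 19.492 = 10.5 a, so a = 1.8564 m/s².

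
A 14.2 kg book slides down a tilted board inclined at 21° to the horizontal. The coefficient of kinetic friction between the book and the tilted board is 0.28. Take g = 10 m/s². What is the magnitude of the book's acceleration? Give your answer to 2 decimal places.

0.97 m/s²

Resolving the weight along the incline: the component pulling the book down the slope is mg sin 21° = 14.2 × 10 × 0.3584 = 50.893 N, and the normal force is N = mg cos 21° = 14.2 × 10 × 0.9336 = 132.571 N.
Kinetic friction acts up the slope with magnitude f = μN = 0.28 × 132.571 = 37.120 N.
Net force along the incline is 50.893 − 37.120 = 13.773 N, so a = 13.773 / 14.2 = 0.9699 m/s².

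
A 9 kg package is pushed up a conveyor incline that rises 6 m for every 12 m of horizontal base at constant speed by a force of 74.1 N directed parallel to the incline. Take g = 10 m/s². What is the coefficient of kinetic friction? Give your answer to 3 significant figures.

0.421

At constant speed ΣF = 0 along the incline. The applied 74.1 N acts up the slope; the weight component mg sin 26.57° = 40.249 N and kinetic friction μN both act down the slope.
So 74.1 = 40.249 + μ × 80.498, giving μ = (74.1 − 40.249) / 80.498 = 0.4205.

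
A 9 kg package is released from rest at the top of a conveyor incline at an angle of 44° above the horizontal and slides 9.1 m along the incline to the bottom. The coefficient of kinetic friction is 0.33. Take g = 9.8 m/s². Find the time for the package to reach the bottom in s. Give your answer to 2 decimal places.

The weight component along the incline is mg sin 44° = 61.269 N and the normal force is N = mg cos 44° = 63.446 N.
Friction up the slope is f = μN = 0.33 × 63.446 = 20.937 N, so the net downslope force is 61.269 − 20.937 = 40.332 N and a = 40.332 / 9 = 4.4813 m/s².
Starting from rest, L = ½at², so t = √(2L/a) = √(2 × 9.1 / 4.4813) = 2.0153 s.

2.02 s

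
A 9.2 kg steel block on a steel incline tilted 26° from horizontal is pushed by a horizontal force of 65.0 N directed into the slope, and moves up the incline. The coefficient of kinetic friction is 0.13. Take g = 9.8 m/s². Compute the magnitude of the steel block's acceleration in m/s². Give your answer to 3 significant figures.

The horizontal push has components F cos 26° = 65.0 × 0.8988 = 58.422 N up the incline and F sin 26° = 65.0 × 0.4384 = 28.496 N pressing into the surface.
The normal force is therefore N = mg cos 26° + F sin 26° = 81.036 + 28.496 = 109.532 N, and kinetic friction down the slope is μN = 0.13 × 109.532 = 14.239 N.
Along the incline: F cos 26° − mg sin 26° − μN = ma, so 58.422 − 39.526 − 14.239 = 9.2 a, giving a = 0.5062 m/s².

0.506 m/s²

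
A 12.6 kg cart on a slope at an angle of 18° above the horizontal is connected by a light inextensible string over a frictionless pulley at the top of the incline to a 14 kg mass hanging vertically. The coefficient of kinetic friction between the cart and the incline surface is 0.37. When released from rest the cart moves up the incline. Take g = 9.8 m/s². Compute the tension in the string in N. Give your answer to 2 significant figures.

110 N

For the cart on the incline: the weight component along the slope is m₁g sin 18° = 12.6 × 9.8 × 0.3090 = 38.155 N and the normal force is N = m₁g cos 18° = 117.436 N.
Kinetic friction opposes the cart's motion up the incline: f = μN = 0.37 × 117.436 = 43.451 N acting down the slope.
Newton's second law for the cart (up-slope positive): T − 38.155 − 43.451 = 12.6 a. For the hanging mass (downward positive): 14 × 9.8 − T = 14 a.
Adding the two equations eliminates T: 55.594 = 26.6 a, so a = 2.0900 m/s².
Then from the hanging mass's equation, T = 14 × (9.8 − 2.0900) = 107.940 N.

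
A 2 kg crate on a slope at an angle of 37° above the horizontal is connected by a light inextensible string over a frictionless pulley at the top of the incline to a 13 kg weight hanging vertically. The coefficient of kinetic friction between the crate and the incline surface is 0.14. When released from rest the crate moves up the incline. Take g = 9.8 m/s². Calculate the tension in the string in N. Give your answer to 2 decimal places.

For the crate on the incline: the weight component along the slope is m₁g sin 37° = 2 × 9.8 × 0.6018 = 11.795 N and the normal force is N = m₁g cos 37° = 15.653 N.
Kinetic friction opposes the crate's motion up the incline: f = μN = 0.14 × 15.653 = 2.191 N acting down the slope.
Newton's second law for the crate (up-slope positive): T − 11.795 − 2.191 = 2 a. For the hanging weight (downward positive): 13 × 9.8 − T = 13 a.
Adding the two equations eliminates T: 113.414 = 15 a, so a = 7.5609 m/s².
Then from the hanging weight's equation, T = 13 × (9.8 − 7.5609) = 29.108 N.

29.11 N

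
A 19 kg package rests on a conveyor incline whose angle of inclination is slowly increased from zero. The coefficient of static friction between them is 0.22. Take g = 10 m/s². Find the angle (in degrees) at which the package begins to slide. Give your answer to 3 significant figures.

At the threshold of sliding, static friction is at its maximum μ_s N and exactly balances the weight component along the incline: mg sin θ = μ_s mg cos θ.
Hence tan θ = μ_s = 0.22, so θ = arctan(0.22) = 12.4074°.

12.4°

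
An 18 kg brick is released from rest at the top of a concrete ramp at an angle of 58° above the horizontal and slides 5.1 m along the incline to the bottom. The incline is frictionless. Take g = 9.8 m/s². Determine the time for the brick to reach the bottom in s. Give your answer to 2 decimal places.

The weight component along the incline is mg sin 58° = 149.596 N and the normal force is N = mg cos 58° = 93.478 N.
With no friction, a = g sin 58° = 8.3109 m/s².
Starting from rest, L = ½at², so t = √(2L/a) = √(2 × 5.1 / 8.3109) = 1.1078 s.

1.11 s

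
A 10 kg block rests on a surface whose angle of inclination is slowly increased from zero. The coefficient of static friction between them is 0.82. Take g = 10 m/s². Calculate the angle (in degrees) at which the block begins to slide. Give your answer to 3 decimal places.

39.352°

At the threshold of sliding, static friction is at its maximum μ_s N and exactly balances the weight component along the incline: mg sin θ = μ_s mg cos θ.
Hence tan θ = μ_s = 0.82, so θ = arctan(0.82) = 39.3518°.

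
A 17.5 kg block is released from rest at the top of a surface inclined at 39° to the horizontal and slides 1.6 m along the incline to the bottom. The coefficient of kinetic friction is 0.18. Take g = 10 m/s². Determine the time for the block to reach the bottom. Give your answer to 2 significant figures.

0.81 s

The weight component along the incline is mg sin 39° = 110.131 N and the normal force is N = mg cos 39° = 136.001 N.
Friction up the slope is f = μN = 0.18 × 136.001 = 24.480 N, so the net downslope force is 110.131 − 24.480 = 85.651 N and a = 85.651 / 17.5 = 4.8943 m/s².
Starting from rest, L = ½at², so t = √(2L/a) = √(2 × 1.6 / 4.8943) = 0.8086 s.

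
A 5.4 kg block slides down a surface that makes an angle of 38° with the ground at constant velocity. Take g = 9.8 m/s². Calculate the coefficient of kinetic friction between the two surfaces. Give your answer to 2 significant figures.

0.78

At constant velocity the net force along the incline is zero: mg sin 38° = μ mg cos 38°.
So μ = tan 38° = 0.6157 / 0.7880 = 0.7813.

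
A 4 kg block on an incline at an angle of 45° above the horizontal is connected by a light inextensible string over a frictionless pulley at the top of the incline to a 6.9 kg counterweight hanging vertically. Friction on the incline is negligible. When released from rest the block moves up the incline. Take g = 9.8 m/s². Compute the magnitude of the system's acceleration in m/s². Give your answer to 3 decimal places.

3.661 m/s²

For the block on the incline: the weight component along the slope is m₁g sin 45° = 4 × 9.8 × 0.7071 = 27.718 N and the normal force is N = m₁g cos 45° = 27.719 N.
Newton's second law for the block (up-slope positive): T − 27.718 = 4 a. For the hanging counterweight (downward positive): 6.9 × 9.8 − T = 6.9 a.
Adding the two equations eliminates T: 39.902 = 10.9 a, so a = 3.6607 m/s².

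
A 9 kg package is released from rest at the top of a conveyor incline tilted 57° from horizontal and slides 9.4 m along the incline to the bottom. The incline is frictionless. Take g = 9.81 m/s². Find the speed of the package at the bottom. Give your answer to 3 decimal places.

12.437 m/s

The weight component along the incline is mg sin 57° = 74.046 N and the normal force is N = mg cos 57° = 48.086 N.
With no friction, a = g sin 57° = 8.2274 m/s².
Starting from rest over a distance of 9.4 m, v² = 2aL = 2 × 8.2274 × 9.4 = 154.6751, so v = 12.4368 m/s.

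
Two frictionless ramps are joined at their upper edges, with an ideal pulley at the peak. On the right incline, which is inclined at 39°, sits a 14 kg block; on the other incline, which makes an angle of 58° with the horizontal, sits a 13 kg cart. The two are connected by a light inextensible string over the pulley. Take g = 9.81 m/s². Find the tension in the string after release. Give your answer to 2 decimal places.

97.69 N

Resolve each weight along its own incline: the 14 kg mass has component 14 × 9.81 × sin 39° = 86.431 N down its slope, and the 13 kg mass has 13 × 9.81 × sin 58° = 108.152 N down its slope.
The 13 kg side's 108.152 N exceeds the other side's 86.431 N, so that mass slides down and the 14 kg mass slides up. Taking that direction as positive, Newton's second law for the whole system gives 108.152 − 86.431 = (14 + 13) a, so a = 21.721 / 27 = 0.8045 m/s².
For the 14 kg mass (up-slope positive): T − 86.431 = 14 × 0.8045, so T = 97.694 N.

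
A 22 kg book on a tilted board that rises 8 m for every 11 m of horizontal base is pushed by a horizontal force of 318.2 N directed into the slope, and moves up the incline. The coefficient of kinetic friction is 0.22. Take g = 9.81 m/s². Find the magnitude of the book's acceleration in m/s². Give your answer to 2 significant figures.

2.3 m/s²

The horizontal push has components F cos 36.03° = 318.2 × 0.8087 = 257.328 N up the incline and F sin 36.03° = 318.2 × 0.5882 = 187.165 N pressing into the surface.
The normal force is therefore N = mg cos 36.03° + F sin 36.03° = 174.534 + 187.165 = 361.699 N, and kinetic friction down the slope is μN = 0.22 × 361.699 = 79.574 N.
Along the incline: F cos 36.03° − mg sin 36.03° − μN = ma, so 257.328 − 126.945 − 79.574 = 22 a, giving a = 2.3095 m/s².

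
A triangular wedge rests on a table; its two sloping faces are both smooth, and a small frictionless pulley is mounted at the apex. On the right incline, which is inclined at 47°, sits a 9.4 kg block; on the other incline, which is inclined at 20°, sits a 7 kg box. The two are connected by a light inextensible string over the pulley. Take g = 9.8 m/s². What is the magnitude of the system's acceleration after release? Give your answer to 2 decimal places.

Resolve each weight along its own incline: the 9.4 kg mass has component 9.4 × 9.8 × sin 47° = 67.372 N down its slope, and the 7 kg mass has 7 × 9.8 × sin 20° = 23.463 N down its slope.
The 9.4 kg side's 67.372 N exceeds the other side's 23.463 N, so that mass slides down and the 7 kg mass slides up. Taking that direction as positive, Newton's second law for the whole system gives 67.372 − 23.463 = (9.4 + 7) a, so a = 43.909 / 16.4 = 2.6774 m/s².

2.68 m/s²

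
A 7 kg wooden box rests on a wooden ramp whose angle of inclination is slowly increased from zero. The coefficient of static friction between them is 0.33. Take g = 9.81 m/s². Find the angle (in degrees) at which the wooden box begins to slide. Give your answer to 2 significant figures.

At the threshold of sliding, static friction is at its maximum μ_s N and exactly balances the weight component along the incline: mg sin θ = μ_s mg cos θ.
Hence tan θ = μ_s = 0.33, so θ = arctan(0.33) = 18.2629°.

18°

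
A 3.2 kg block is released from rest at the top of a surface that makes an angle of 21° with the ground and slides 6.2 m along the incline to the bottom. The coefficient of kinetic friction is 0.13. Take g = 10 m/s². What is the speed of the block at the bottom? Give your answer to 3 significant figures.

The weight component along the incline is mg sin 21° = 11.468 N and the normal force is N = mg cos 21° = 29.875 N.
Friction up the slope is f = μN = 0.13 × 29.875 = 3.884 N, so the net downslope force is 11.468 − 3.884 = 7.584 N and a = 7.584 / 3.2 = 2.3700 m/s².
Starting from rest over a distance of 6.2 m, v² = 2aL = 2 × 2.3700 × 6.2 = 29.3880, so v = 5.4211 m/s.

5.42 m/s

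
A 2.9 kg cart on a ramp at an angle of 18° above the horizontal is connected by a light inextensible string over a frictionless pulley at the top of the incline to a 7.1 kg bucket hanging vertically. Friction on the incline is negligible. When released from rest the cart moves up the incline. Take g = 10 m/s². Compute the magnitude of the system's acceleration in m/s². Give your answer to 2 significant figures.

6.2 m/s²

For the cart on the incline: the weight component along the slope is m₁g sin 18° = 2.9 × 10 × 0.3090 = 8.961 N and the normal force is N = m₁g cos 18° = 27.581 N.
Newton's second law for the cart (up-slope positive): T − 8.961 = 2.9 a. For the hanging bucket (downward positive): 7.1 × 10 − T = 7.1 a.
Adding the two equations eliminates T: 62.039 = 10 a, so a = 6.2039 m/s².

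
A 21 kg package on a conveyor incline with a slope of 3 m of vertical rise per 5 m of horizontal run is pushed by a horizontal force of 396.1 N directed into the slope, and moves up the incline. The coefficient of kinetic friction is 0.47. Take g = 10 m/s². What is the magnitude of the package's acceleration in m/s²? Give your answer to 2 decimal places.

The horizontal push has components F cos 30.96° = 396.1 × 0.8575 = 339.656 N up the incline and F sin 30.96° = 396.1 × 0.5145 = 203.793 N pressing into the surface.
The normal force is therefore N = mg cos 30.96° + F sin 30.96° = 180.075 + 203.793 = 383.868 N, and kinetic friction down the slope is μN = 0.47 × 383.868 = 180.418 N.
Along the incline: F cos 30.96° − mg sin 30.96° − μN = ma, so 339.656 − 108.045 − 180.418 = 21 a, giving a = 2.4378 m/s².

2.44 m/s²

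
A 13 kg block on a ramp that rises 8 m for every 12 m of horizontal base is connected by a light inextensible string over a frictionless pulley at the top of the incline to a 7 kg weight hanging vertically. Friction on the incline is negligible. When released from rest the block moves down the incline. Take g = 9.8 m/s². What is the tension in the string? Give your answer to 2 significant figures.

For the block on the incline: the weight component along the slope is m₁g sin 33.69° = 13 × 9.8 × 0.5547 = 70.669 N and the normal force is N = m₁g cos 33.69° = 106.003 N.
Newton's second law for the block (down-slope positive): 70.669 − T = 13 a. For the hanging weight (upward positive): T − 7 × 9.8 = 7 a.
Adding the two equations eliminates T: 2.069 = 20 a, so a = 0.1035 m/s².
Then from the hanging weight's equation, T = 7 × (9.8 + 0.1035) = 69.325 N.

69 N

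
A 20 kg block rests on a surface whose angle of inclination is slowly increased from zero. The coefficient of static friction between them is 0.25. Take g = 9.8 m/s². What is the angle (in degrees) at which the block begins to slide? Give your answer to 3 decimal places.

At the threshold of sliding, static friction is at its maximum μ_s N and exactly balances the weight component along the incline: mg sin θ = μ_s mg cos θ.
Hence tan θ = μ_s = 0.25, so θ = arctan(0.25) = 14.0362°.

14.036°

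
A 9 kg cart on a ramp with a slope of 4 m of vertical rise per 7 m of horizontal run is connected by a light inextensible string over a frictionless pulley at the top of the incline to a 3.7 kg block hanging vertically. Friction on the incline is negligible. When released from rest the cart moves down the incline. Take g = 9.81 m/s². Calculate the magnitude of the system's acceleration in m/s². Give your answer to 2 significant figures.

0.59 m/s²

For the cart on the incline: the weight component along the slope is m₁g sin 29.74° = 9 × 9.81 × 0.4961 = 43.801 N and the normal force is N = m₁g cos 29.74° = 76.657 N.
Newton's second law for the cart (down-slope positive): 43.801 − T = 9 a. For the hanging block (upward positive): T − 3.7 × 9.81 = 3.7 a.
Adding the two equations eliminates T: 7.504 = 12.7 a, so a = 0.5909 m/s².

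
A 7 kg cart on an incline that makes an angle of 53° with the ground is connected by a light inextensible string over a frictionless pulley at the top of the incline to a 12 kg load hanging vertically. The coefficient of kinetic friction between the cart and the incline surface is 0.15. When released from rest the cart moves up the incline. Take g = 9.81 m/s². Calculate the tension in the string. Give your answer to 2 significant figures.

For the cart on the incline: the weight component along the slope is m₁g sin 53° = 7 × 9.81 × 0.7986 = 54.840 N and the normal force is N = m₁g cos 53° = 41.327 N.
Kinetic friction opposes the cart's motion up the incline: f = μN = 0.15 × 41.327 = 6.199 N acting down the slope.
Newton's second law for the cart (up-slope positive): T − 54.840 − 6.199 = 7 a. For the hanging load (downward positive): 12 × 9.81 − T = 12 a.
Adding the two equations eliminates T: 56.681 = 19 a, so a = 2.9832 m/s².
Then from the hanging load's equation, T = 12 × (9.81 − 2.9832) = 81.922 N.

82 N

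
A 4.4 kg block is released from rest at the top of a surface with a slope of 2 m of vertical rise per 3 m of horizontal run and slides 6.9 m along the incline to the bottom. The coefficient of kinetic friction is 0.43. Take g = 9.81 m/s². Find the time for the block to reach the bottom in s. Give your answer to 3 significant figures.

2.67 s

The weight component along the incline is mg sin 33.69° = 23.943 N and the normal force is N = mg cos 33.69° = 35.915 N.
Friction up the slope is f = μN = 0.43 × 35.915 = 15.443 N, so the net downslope force is 23.943 − 15.443 = 8.500 N and a = 8.500 / 4.4 = 1.9318 m/s².
Starting from rest, L = ½at², so t = √(2L/a) = √(2 × 6.9 / 1.9318) = 2.6728 s.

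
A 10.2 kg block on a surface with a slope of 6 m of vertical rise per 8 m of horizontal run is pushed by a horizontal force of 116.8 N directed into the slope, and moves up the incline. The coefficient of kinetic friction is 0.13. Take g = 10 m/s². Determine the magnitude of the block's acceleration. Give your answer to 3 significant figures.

The horizontal push has components F cos 36.87° = 116.8 × 0.8000 = 93.440 N up the incline and F sin 36.87° = 116.8 × 0.6000 = 70.080 N pressing into the surface.
The normal force is therefore N = mg cos 36.87° + F sin 36.87° = 81.600 + 70.080 = 151.680 N, and kinetic friction down the slope is μN = 0.13 × 151.680 = 19.718 N.
Along the incline: F cos 36.87° − mg sin 36.87° − μN = ma, so 93.440 − 61.200 − 19.718 = 10.2 a, giving a = 1.2276 m/s².

1.23 m/s²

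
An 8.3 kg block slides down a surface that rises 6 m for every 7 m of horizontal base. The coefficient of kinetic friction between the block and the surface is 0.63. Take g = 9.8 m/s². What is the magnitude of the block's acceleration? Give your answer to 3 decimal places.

1.690 m/s²

Resolving the weight along the incline: the component pulling the block down the slope is mg sin 40.60° = 8.3 × 9.8 × 0.6508 = 52.936 N, and the normal force is N = mg cos 40.60° = 8.3 × 9.8 × 0.7593 = 61.761 N.
Kinetic friction acts up the slope with magnitude f = μN = 0.63 × 61.761 = 38.909 N.
Net force along the incline is 52.936 − 38.909 = 14.027 N, so a = 14.027 / 8.3 = 1.6900 m/s².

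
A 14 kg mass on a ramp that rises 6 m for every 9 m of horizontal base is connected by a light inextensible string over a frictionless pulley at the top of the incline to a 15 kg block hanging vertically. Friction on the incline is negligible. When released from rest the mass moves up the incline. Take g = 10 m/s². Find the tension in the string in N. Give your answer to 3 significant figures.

For the mass on the incline: the weight component along the slope is m₁g sin 33.69° = 14 × 10 × 0.5547 = 77.658 N and the normal force is N = m₁g cos 33.69° = 116.487 N.
Newton's second law for the mass (up-slope positive): T − 77.658 = 14 a. For the hanging block (downward positive): 15 × 10 − T = 15 a.
Adding the two equations eliminates T: 72.342 = 29 a, so a = 2.4946 m/s².
Then from the hanging block's equation, T = 15 × (10 − 2.4946) = 112.581 N.

113 N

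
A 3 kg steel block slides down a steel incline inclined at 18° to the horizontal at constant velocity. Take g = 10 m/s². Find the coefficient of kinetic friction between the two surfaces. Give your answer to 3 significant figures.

At constant velocity the net force along the incline is zero: mg sin 18° = μ mg cos 18°.
So μ = tan 18° = 0.3090 / 0.9511 = 0.3249.

0.325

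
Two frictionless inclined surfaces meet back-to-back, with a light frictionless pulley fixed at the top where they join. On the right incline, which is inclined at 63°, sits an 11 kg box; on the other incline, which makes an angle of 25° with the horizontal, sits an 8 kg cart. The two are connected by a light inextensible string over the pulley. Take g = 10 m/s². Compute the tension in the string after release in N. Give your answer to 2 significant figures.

Resolve each weight along its own incline: the 11 kg mass has component 11 × 10 × sin 63° = 98.011 N down its slope, and the 8 kg mass has 8 × 10 × sin 25° = 33.809 N down its slope.
The 11 kg side's 98.011 N exceeds the other side's 33.809 N, so that mass slides down and the 8 kg mass slides up. Taking that direction as positive, Newton's second law for the whole system gives 98.011 − 33.809 = (11 + 8) a, so a = 64.202 / 19 = 3.3791 m/s².
For the 8 kg mass (up-slope positive): T − 33.809 = 8 × 3.3791, so T = 60.842 N.

61 N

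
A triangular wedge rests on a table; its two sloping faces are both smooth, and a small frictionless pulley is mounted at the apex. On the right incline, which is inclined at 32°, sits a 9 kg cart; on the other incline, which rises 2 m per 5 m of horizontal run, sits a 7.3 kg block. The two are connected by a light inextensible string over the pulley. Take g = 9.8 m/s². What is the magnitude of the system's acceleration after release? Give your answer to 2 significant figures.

1.2 m/s²

Resolve each weight along its own incline: the 9 kg mass has component 9 × 9.8 × sin 32° = 46.739 N down its slope, and the 7.3 kg mass has 7.3 × 9.8 × sin 21.80° = 26.569 N down its slope.
The 9 kg side's 46.739 N exceeds the other side's 26.569 N, so that mass slides down and the 7.3 kg mass slides up. Taking that direction as positive, Newton's second law for the whole system gives 46.739 − 26.569 = (9 + 7.3) a, so a = 20.170 / 16.3 = 1.2374 m/s².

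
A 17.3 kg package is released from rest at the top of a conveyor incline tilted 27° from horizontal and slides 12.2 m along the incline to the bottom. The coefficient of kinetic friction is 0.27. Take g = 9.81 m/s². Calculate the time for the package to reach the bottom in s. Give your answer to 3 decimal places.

The weight component along the incline is mg sin 27° = 77.048 N and the normal force is N = mg cos 27° = 151.215 N.
Friction up the slope is f = μN = 0.27 × 151.215 = 40.828 N, so the net downslope force is 77.048 − 40.828 = 36.220 N and a = 36.220 / 17.3 = 2.0936 m/s².
Starting from rest, L = ½at², so t = √(2L/a) = √(2 × 12.2 / 2.0936) = 3.4139 s.

3.414 s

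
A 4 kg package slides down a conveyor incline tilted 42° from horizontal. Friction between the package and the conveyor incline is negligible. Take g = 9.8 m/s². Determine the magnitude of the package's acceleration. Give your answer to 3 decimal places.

6.557 m/s²

Resolving the weight along the incline: the component pulling the package down the slope is mg sin 42° = 4 × 9.8 × 0.6691 = 26.229 N, and the normal force is N = mg cos 42° = 4 × 9.8 × 0.7431 = 29.130 N.
With no friction the net force along the incline is 26.229 N, so a = g sin 42° = 26.229 / 4 = 6.5572 m/s².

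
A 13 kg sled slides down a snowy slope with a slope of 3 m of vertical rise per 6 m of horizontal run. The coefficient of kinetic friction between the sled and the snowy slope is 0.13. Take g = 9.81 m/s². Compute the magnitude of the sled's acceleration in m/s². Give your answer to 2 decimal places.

3.25 m/s²

Resolving the weight along the incline: the component pulling the sled down the slope is mg sin 26.57° = 13 × 9.81 × 0.4472 = 57.031 N, and the normal force is N = mg cos 26.57° = 13 × 9.81 × 0.8944 = 114.063 N.
Kinetic friction acts up the slope with magnitude f = μN = 0.13 × 114.063 = 14.828 N.
Net force along the incline is 57.031 − 14.828 = 42.203 N, so a = 42.203 / 13 = 3.2464 m/s².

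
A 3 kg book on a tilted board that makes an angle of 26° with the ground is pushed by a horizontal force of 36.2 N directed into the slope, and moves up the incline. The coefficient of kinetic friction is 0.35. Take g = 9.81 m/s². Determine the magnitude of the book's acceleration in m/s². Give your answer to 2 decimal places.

1.61 m/s²

The horizontal push has components F cos 26° = 36.2 × 0.8988 = 32.537 N up the incline and F sin 26° = 36.2 × 0.4384 = 15.870 N pressing into the surface.
The normal force is therefore N = mg cos 26° + F sin 26° = 26.452 + 15.870 = 42.322 N, and kinetic friction down the slope is μN = 0.35 × 42.322 = 14.813 N.
Along the incline: F cos 26° − mg sin 26° − μN = ma, so 32.537 − 12.902 − 14.813 = 3 a, giving a = 1.6073 m/s².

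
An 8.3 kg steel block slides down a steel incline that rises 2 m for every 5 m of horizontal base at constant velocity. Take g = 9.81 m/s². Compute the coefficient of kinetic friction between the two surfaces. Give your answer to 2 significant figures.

0.40

At constant velocity the net force along the incline is zero: mg sin 21.80° = μ mg cos 21.80°.
So μ = tan 21.80° = 0.3714 / 0.9285 = 0.4000.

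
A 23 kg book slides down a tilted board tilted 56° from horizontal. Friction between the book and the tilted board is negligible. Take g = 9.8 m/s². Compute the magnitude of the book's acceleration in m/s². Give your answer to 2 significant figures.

Resolving the weight along the incline: the component pulling the book down the slope is mg sin 56° = 23 × 9.8 × 0.8290 = 186.857 N, and the normal force is N = mg cos 56° = 23 × 9.8 × 0.5592 = 126.044 N.
With no friction the net force along the incline is 186.857 N, so a = g sin 56° = 186.857 / 23 = 8.1242 m/s².

8.1 m/s²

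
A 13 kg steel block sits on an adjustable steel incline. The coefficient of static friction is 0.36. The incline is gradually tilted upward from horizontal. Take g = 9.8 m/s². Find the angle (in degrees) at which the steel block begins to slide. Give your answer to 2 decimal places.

19.80°

At the threshold of sliding, static friction is at its maximum μ_s N and exactly balances the weight component along the incline: mg sin θ = μ_s mg cos θ.
Hence tan θ = μ_s = 0.36, so θ = arctan(0.36) = 19.7989°.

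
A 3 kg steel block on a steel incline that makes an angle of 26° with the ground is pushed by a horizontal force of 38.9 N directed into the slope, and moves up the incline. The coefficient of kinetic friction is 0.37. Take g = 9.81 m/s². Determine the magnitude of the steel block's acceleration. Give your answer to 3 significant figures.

The horizontal push has components F cos 26° = 38.9 × 0.8988 = 34.963 N up the incline and F sin 26° = 38.9 × 0.4384 = 17.054 N pressing into the surface.
The normal force is therefore N = mg cos 26° + F sin 26° = 26.452 + 17.054 = 43.506 N, and kinetic friction down the slope is μN = 0.37 × 43.506 = 16.097 N.
Along the incline: F cos 26° − mg sin 26° − μN = ma, so 34.963 − 12.902 − 16.097 = 3 a, giving a = 1.9880 m/s².

1.99 m/s²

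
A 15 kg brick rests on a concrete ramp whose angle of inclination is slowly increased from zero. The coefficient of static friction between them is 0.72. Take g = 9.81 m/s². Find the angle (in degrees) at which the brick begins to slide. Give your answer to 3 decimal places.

35.754°

At the threshold of sliding, static friction is at its maximum μ_s N and exactly balances the weight component along the incline: mg sin θ = μ_s mg cos θ.
Hence tan θ = μ_s = 0.72, so θ = arctan(0.72) = 35.7539°.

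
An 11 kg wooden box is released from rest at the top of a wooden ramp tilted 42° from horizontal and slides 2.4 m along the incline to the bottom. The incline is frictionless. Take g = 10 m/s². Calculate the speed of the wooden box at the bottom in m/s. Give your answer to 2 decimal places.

The weight component along the incline is mg sin 42° = 73.604 N and the normal force is N = mg cos 42° = 81.746 N.
With no friction, a = g sin 42° = 6.6913 m/s².
Starting from rest over a distance of 2.4 m, v² = 2aL = 2 × 6.6913 × 2.4 = 32.1182, so v = 5.6673 m/s.

5.67 m/s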